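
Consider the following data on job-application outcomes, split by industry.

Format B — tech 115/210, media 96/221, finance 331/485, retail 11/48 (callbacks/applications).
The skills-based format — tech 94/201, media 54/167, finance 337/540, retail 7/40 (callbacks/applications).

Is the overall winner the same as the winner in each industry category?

Tech: Format B 115/210 = 54.8%, the skills-based format 94/201 = 46.8% → Format B
Media: Format B 96/221 = 43.4%, the skills-based format 54/167 = 32.3% → Format B
Finance: Format B 331/485 = 68.2%, the skills-based format 337/540 = 62.4% → Format B
Retail: Format B 11/48 = 22.9%, the skills-based format 7/40 = 17.5% → Format B
Overall: Format B 553/964 = 57.4%, the skills-based format 492/948 = 51.9% → Format B
Format B wins overall and in every industry group — no reversal.

Yes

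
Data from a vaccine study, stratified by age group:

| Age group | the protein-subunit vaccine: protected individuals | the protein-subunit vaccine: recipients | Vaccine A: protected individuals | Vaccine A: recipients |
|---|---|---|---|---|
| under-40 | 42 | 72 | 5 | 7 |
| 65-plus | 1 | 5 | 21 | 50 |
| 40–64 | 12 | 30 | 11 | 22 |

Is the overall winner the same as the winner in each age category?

Under-40: the protein-subunit vaccine 42/72 = 58.3%, Vaccine A 5/7 = 71.4% → Vaccine A
65-plus: the protein-subunit vaccine 1/5 = 20.0%, Vaccine A 21/50 = 42.0% → Vaccine A
40–64: the protein-subunit vaccine 12/30 = 40.0%, Vaccine A 11/22 = 50.0% → Vaccine A
Overall: the protein-subunit vaccine 55/107 = 51.4%, Vaccine A 37/79 = 46.8% → the protein-subunit vaccine
Vaccine A wins each age group but the protein-subunit vaccine wins overall — the comparison reverses. Vaccine A's recipients skew toward 65-plus, which has a lower base rate.

No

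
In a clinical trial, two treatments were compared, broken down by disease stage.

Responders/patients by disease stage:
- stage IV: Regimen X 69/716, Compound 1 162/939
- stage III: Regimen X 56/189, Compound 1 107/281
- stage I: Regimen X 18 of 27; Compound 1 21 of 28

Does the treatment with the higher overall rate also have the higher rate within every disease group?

Stage IV: Regimen X 69/716 = 9.6%, Compound 1 162/939 = 17.3% → Compound 1
Stage III: Regimen X 56/189 = 29.6%, Compound 1 107/281 = 38.1% → Compound 1
Stage I: Regimen X 18/27 = 66.7%, Compound 1 21/28 = 75.0% → Compound 1
Overall: Regimen X 143/932 = 15.3%, Compound 1 290/1248 = 23.2% → Compound 1
Compound 1 wins overall and in every disease group — no reversal.

Yes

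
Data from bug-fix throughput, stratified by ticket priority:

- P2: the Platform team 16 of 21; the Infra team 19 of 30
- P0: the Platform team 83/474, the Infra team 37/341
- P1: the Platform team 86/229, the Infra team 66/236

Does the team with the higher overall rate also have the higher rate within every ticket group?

Yes

P2: the Platform team 16/21 = 76.2%, the Infra team 19/30 = 63.3% → the Platform team
P0: the Platform team 83/474 = 17.5%, the Infra team 37/341 = 10.9% → the Platform team
P1: the Platform team 86/229 = 37.6%, the Infra team 66/236 = 28.0% → the Platform team
Overall: the Platform team 185/724 = 25.6%, the Infra team 122/607 = 20.1% → the Platform team
The Platform team wins overall and in every ticket group — no reversal.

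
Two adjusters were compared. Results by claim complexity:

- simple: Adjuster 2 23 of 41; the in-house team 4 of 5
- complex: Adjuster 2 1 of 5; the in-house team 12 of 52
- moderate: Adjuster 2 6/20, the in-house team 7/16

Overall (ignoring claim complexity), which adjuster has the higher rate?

Adjuster 2

Simple: Adjuster 2 23/41 = 56.1%, the in-house team 4/5 = 80.0% → the in-house team
Complex: Adjuster 2 1/5 = 20.0%, the in-house team 12/52 = 23.1% → the in-house team
Moderate: Adjuster 2 6/20 = 30.0%, the in-house team 7/16 = 43.8% → the in-house team
Overall: Adjuster 2 30/66 = 45.5%, the in-house team 23/73 = 31.5% → Adjuster 2
(The in-house team wins every claim group but Adjuster 2 wins overall — the in-house team's claims skew toward the low-rate complex group.)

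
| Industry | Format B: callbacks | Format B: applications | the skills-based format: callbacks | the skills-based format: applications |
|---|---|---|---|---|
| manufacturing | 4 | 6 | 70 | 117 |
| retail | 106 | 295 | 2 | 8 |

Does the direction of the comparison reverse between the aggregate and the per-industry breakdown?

Yes

Manufacturing: Format B 4/6 = 66.7%, the skills-based format 70/117 = 59.8% → Format B
Retail: Format B 106/295 = 35.9%, the skills-based format 2/8 = 25.0% → Format B
Overall: Format B 110/301 = 36.5%, the skills-based format 72/125 = 57.6% → the skills-based format
Format B wins each industry group but the skills-based format wins overall — the comparison reverses. Format B's applications skew toward retail, which has a lower base rate.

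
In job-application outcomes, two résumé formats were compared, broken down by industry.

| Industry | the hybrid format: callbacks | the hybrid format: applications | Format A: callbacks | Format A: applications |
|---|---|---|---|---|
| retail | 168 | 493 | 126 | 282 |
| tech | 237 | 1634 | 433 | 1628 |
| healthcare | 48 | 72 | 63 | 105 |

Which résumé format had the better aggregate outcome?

Format A

Retail: the hybrid format 168/493 = 34.1%, Format A 126/282 = 44.7% → Format A
Tech: the hybrid format 237/1634 = 14.5%, Format A 433/1628 = 26.6% → Format A
Healthcare: the hybrid format 48/72 = 66.7%, Format A 63/105 = 60.0% → the hybrid format
Overall: the hybrid format 453/2199 = 20.6%, Format A 622/2015 = 30.9% → Format A
(Neither sweeps every industry group, but Format A has the higher pooled rate.)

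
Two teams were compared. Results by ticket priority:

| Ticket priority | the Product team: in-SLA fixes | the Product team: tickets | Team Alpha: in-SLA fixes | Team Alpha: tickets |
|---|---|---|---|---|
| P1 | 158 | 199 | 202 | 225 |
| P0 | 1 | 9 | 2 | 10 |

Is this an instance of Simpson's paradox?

P1: the Product team 158/199 = 79.4%, Team Alpha 202/225 = 89.8% → Team Alpha
P0: the Product team 1/9 = 11.1%, Team Alpha 2/10 = 20.0% → Team Alpha
Overall: the Product team 159/208 = 76.4%, Team Alpha 204/235 = 86.8% → Team Alpha
Team Alpha wins overall and in every ticket group — no reversal.

No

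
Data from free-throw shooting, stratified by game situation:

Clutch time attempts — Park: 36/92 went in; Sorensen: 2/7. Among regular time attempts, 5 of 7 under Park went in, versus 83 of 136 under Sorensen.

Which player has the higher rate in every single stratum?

Park

Clutch time: Park 36/92 = 39.1%, Sorensen 2/7 = 28.6% → Park
Regular time: Park 5/7 = 71.4%, Sorensen 83/136 = 61.0% → Park
Park has the higher rate in both groups.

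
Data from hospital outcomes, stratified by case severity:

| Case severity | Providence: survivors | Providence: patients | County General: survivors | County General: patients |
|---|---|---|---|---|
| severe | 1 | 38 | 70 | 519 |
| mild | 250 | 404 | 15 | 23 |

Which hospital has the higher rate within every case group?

County General

Severe: Providence 1/38 = 2.6%, County General 70/519 = 13.5% → County General
Mild: Providence 250/404 = 61.9%, County General 15/23 = 65.2% → County General
County General has the higher rate in both groups.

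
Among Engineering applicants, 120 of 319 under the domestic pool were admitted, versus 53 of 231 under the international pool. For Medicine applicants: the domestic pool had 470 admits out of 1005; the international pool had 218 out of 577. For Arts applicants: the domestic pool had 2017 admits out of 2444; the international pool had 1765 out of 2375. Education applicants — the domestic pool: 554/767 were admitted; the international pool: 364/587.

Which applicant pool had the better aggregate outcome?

Engineering: the domestic pool 120/319 = 37.6%, the international pool 53/231 = 22.9% → the domestic pool
Medicine: the domestic pool 470/1005 = 46.8%, the international pool 218/577 = 37.8% → the domestic pool
Arts: the domestic pool 2017/2444 = 82.5%, the international pool 1765/2375 = 74.3% → the domestic pool
Education: the domestic pool 554/767 = 72.2%, the international pool 364/587 = 62.0% → the domestic pool
Overall: the domestic pool 3161/4535 = 69.7%, the international pool 2400/3770 = 63.7% → the domestic pool

the domestic pool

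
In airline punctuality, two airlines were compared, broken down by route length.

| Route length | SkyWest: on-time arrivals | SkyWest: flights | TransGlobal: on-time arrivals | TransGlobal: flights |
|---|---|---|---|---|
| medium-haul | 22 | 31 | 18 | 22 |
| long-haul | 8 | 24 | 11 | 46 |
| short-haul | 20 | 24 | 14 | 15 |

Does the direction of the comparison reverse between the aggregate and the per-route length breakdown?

No

Medium-haul: SkyWest 22/31 = 71.0%, TransGlobal 18/22 = 81.8% → TransGlobal
Long-haul: SkyWest 8/24 = 33.3%, TransGlobal 11/46 = 23.9% → SkyWest
Short-haul: SkyWest 20/24 = 83.3%, TransGlobal 14/15 = 93.3% → TransGlobal
Overall: SkyWest 50/79 = 63.3%, TransGlobal 43/83 = 51.8% → SkyWest
Neither sweeps: SkyWest wins 1 of 3 groups, TransGlobal wins 2. SkyWest wins overall but not every group — no Simpson reversal.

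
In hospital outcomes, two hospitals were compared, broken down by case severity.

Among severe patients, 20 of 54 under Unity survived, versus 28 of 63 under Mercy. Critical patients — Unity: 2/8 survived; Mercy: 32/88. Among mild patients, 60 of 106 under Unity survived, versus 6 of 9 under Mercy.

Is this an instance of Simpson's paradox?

Yes

Severe: Unity 20/54 = 37.0%, Mercy 28/63 = 44.4% → Mercy
Critical: Unity 2/8 = 25.0%, Mercy 32/88 = 36.4% → Mercy
Mild: Unity 60/106 = 56.6%, Mercy 6/9 = 66.7% → Mercy
Overall: Unity 82/168 = 48.8%, Mercy 66/160 = 41.2% → Unity
Mercy wins each case group but Unity wins overall — the comparison reverses. Mercy's patients skew toward critical, which has a lower base rate.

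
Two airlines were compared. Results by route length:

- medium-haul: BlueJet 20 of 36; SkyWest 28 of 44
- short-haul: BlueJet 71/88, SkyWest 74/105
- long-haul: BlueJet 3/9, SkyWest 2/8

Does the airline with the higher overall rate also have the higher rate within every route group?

No

Medium-haul: BlueJet 20/36 = 55.6%, SkyWest 28/44 = 63.6% → SkyWest
Short-haul: BlueJet 71/88 = 80.7%, SkyWest 74/105 = 70.5% → BlueJet
Long-haul: BlueJet 3/9 = 33.3%, SkyWest 2/8 = 25.0% → BlueJet
Overall: BlueJet 94/133 = 70.7%, SkyWest 104/157 = 66.2% → BlueJet
Neither sweeps: BlueJet wins 2 of 3 groups, SkyWest wins 1. BlueJet wins overall but not every group — no Simpson reversal.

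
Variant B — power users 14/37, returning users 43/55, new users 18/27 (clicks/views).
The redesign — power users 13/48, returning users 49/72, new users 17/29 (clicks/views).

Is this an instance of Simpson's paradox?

No

Power users: Variant B 14/37 = 37.8%, the redesign 13/48 = 27.1% → Variant B
Returning users: Variant B 43/55 = 78.2%, the redesign 49/72 = 68.1% → Variant B
New users: Variant B 18/27 = 66.7%, the redesign 17/29 = 58.6% → Variant B
Overall: Variant B 75/119 = 63.0%, the redesign 79/149 = 53.0% → Variant B
Variant B wins overall and in every user group — no reversal.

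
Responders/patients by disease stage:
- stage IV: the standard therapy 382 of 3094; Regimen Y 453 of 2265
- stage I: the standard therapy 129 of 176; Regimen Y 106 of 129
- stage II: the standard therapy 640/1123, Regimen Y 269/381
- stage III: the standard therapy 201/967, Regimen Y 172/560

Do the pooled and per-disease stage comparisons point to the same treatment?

Yes

Stage IV: the standard therapy 382/3094 = 12.3%, Regimen Y 453/2265 = 20.0% → Regimen Y
Stage I: the standard therapy 129/176 = 73.3%, Regimen Y 106/129 = 82.2% → Regimen Y
Stage II: the standard therapy 640/1123 = 57.0%, Regimen Y 269/381 = 70.6% → Regimen Y
Stage III: the standard therapy 201/967 = 20.8%, Regimen Y 172/560 = 30.7% → Regimen Y
Overall: the standard therapy 1352/5360 = 25.2%, Regimen Y 1000/3335 = 30.0% → Regimen Y
Regimen Y wins overall and in every disease group — no reversal.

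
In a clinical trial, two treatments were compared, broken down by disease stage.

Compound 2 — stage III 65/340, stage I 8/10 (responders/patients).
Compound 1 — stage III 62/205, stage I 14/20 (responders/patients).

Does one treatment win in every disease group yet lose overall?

Stage III: Compound 2 65/340 = 19.1%, Compound 1 62/205 = 30.2% → Compound 1
Stage I: Compound 2 8/10 = 80.0%, Compound 1 14/20 = 70.0% → Compound 2
Overall: Compound 2 73/350 = 20.9%, Compound 1 76/225 = 33.8% → Compound 1
Neither sweeps: Compound 2 wins 1 of 2 groups, Compound 1 wins 1. Compound 1 wins overall but not every group — no Simpson reversal.

No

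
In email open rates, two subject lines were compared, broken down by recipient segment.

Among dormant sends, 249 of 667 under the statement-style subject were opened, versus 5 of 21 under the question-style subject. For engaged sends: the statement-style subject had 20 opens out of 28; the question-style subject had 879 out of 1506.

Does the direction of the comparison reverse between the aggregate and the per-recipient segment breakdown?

Yes

Dormant: the statement-style subject 249/667 = 37.3%, the question-style subject 5/21 = 23.8% → the statement-style subject
Engaged: the statement-style subject 20/28 = 71.4%, the question-style subject 879/1506 = 58.4% → the statement-style subject
Overall: the statement-style subject 269/695 = 38.7%, the question-style subject 884/1527 = 57.9% → the question-style subject
The statement-style subject wins each recipient group but the question-style subject wins overall — the comparison reverses. The statement-style subject's sends skew toward dormant, which has a lower base rate.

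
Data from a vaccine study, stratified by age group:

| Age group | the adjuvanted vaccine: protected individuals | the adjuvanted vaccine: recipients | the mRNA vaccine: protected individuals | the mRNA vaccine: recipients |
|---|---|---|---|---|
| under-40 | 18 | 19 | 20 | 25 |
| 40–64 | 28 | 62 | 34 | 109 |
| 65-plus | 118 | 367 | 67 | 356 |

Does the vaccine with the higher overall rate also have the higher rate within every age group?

Under-40: the adjuvanted vaccine 18/19 = 94.7%, the mRNA vaccine 20/25 = 80.0% → the adjuvanted vaccine
40–64: the adjuvanted vaccine 28/62 = 45.2%, the mRNA vaccine 34/109 = 31.2% → the adjuvanted vaccine
65-plus: the adjuvanted vaccine 118/367 = 32.2%, the mRNA vaccine 67/356 = 18.8% → the adjuvanted vaccine
Overall: the adjuvanted vaccine 164/448 = 36.6%, the mRNA vaccine 121/490 = 24.7% → the adjuvanted vaccine
The adjuvanted vaccine wins overall and in every age group — no reversal.

Yes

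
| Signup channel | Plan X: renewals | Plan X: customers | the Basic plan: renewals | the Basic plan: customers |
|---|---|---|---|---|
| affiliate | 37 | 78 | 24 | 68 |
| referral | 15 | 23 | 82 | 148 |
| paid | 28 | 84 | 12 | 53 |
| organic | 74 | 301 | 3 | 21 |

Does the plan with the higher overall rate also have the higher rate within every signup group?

No

Affiliate: Plan X 37/78 = 47.4%, the Basic plan 24/68 = 35.3% → Plan X
Referral: Plan X 15/23 = 65.2%, the Basic plan 82/148 = 55.4% → Plan X
Paid: Plan X 28/84 = 33.3%, the Basic plan 12/53 = 22.6% → Plan X
Organic: Plan X 74/301 = 24.6%, the Basic plan 3/21 = 14.3% → Plan X
Overall: Plan X 154/486 = 31.7%, the Basic plan 121/290 = 41.7% → the Basic plan
Plan X wins each signup group but the Basic plan wins overall — the comparison reverses. Plan X's customers skew toward organic, which has a lower base rate.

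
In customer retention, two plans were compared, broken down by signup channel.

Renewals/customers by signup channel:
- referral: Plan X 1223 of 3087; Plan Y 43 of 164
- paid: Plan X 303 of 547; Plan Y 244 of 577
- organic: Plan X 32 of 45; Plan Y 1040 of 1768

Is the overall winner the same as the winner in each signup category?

No

Referral: Plan X 1223/3087 = 39.6%, Plan Y 43/164 = 26.2% → Plan X
Paid: Plan X 303/547 = 55.4%, Plan Y 244/577 = 42.3% → Plan X
Organic: Plan X 32/45 = 71.1%, Plan Y 1040/1768 = 58.8% → Plan X
Overall: Plan X 1558/3679 = 42.3%, Plan Y 1327/2509 = 52.9% → Plan Y
Plan X wins each signup group but Plan Y wins overall — the comparison reverses. Plan X's customers skew toward referral, which has a lower base rate.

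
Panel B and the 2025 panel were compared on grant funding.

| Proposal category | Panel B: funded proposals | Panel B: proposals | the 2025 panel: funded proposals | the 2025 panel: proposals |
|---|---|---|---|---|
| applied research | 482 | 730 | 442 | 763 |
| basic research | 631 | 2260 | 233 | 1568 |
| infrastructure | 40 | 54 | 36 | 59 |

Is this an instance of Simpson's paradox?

No

Applied research: Panel B 482/730 = 66.0%, the 2025 panel 442/763 = 57.9% → Panel B
Basic research: Panel B 631/2260 = 27.9%, the 2025 panel 233/1568 = 14.9% → Panel B
Infrastructure: Panel B 40/54 = 74.1%, the 2025 panel 36/59 = 61.0% → Panel B
Overall: Panel B 1153/3044 = 37.9%, the 2025 panel 711/2390 = 29.7% → Panel B
Panel B wins overall and in every proposal group — no reversal.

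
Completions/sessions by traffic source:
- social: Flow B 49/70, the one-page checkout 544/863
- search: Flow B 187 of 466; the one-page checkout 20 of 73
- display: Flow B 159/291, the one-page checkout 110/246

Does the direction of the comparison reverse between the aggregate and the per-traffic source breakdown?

Social: Flow B 49/70 = 70.0%, the one-page checkout 544/863 = 63.0% → Flow B
Search: Flow B 187/466 = 40.1%, the one-page checkout 20/73 = 27.4% → Flow B
Display: Flow B 159/291 = 54.6%, the one-page checkout 110/246 = 44.7% → Flow B
Overall: Flow B 395/827 = 47.8%, the one-page checkout 674/1182 = 57.0% → the one-page checkout
Flow B wins each traffic group but the one-page checkout wins overall — the comparison reverses. Flow B's sessions skew toward search, which has a lower base rate.

Yes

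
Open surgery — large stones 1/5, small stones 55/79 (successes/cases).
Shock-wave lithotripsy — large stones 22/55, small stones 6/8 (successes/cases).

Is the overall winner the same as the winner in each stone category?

No

Large stones: open surgery 1/5 = 20.0%, shock-wave lithotripsy 22/55 = 40.0% → shock-wave lithotripsy
Small stones: open surgery 55/79 = 69.6%, shock-wave lithotripsy 6/8 = 75.0% → shock-wave lithotripsy
Overall: open surgery 56/84 = 66.7%, shock-wave lithotripsy 28/63 = 44.4% → open surgery
Shock-wave lithotripsy wins each stone group but open surgery wins overall — the comparison reverses. Shock-wave lithotripsy's cases skew toward large stones, which has a lower base rate.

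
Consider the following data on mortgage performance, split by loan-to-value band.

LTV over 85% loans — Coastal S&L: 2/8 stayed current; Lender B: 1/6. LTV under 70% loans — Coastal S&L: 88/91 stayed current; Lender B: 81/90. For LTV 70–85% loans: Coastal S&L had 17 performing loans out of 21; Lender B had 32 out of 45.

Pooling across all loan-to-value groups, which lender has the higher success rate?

Coastal S&L

LTV over 85%: Coastal S&L 2/8 = 25.0%, Lender B 1/6 = 16.7% → Coastal S&L
LTV under 70%: Coastal S&L 88/91 = 96.7%, Lender B 81/90 = 90.0% → Coastal S&L
LTV 70–85%: Coastal S&L 17/21 = 81.0%, Lender B 32/45 = 71.1% → Coastal S&L
Overall: Coastal S&L 107/120 = 89.2%, Lender B 114/141 = 80.9% → Coastal S&L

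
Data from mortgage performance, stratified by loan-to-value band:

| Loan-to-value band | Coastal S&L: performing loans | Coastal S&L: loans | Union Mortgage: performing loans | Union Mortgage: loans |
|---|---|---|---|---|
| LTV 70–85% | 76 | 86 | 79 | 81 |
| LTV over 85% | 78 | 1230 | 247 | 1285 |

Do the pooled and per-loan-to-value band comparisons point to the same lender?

Yes

LTV 70–85%: Coastal S&L 76/86 = 88.4%, Union Mortgage 79/81 = 97.5% → Union Mortgage
LTV over 85%: Coastal S&L 78/1230 = 6.3%, Union Mortgage 247/1285 = 19.2% → Union Mortgage
Overall: Coastal S&L 154/1316 = 11.7%, Union Mortgage 326/1366 = 23.9% → Union Mortgage
Union Mortgage wins overall and in every loan-to-value group — no reversal.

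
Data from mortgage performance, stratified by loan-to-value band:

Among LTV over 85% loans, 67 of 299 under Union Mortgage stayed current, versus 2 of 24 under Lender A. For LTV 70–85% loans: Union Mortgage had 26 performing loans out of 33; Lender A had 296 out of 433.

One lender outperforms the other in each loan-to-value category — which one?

Union Mortgage

LTV over 85%: Union Mortgage 67/299 = 22.4%, Lender A 2/24 = 8.3% → Union Mortgage
LTV 70–85%: Union Mortgage 26/33 = 78.8%, Lender A 296/433 = 68.4% → Union Mortgage
Union Mortgage has the higher rate in both groups.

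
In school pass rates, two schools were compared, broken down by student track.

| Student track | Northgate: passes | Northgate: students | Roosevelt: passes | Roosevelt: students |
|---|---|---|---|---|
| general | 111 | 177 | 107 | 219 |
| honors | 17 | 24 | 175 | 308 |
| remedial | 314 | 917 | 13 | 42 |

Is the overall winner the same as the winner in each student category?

General: Northgate 111/177 = 62.7%, Roosevelt 107/219 = 48.9% → Northgate
Honors: Northgate 17/24 = 70.8%, Roosevelt 175/308 = 56.8% → Northgate
Remedial: Northgate 314/917 = 34.2%, Roosevelt 13/42 = 31.0% → Northgate
Overall: Northgate 442/1118 = 39.5%, Roosevelt 295/569 = 51.8% → Roosevelt
Northgate wins each student group but Roosevelt wins overall — the comparison reverses. Northgate's students skew toward remedial, which has a lower base rate.

No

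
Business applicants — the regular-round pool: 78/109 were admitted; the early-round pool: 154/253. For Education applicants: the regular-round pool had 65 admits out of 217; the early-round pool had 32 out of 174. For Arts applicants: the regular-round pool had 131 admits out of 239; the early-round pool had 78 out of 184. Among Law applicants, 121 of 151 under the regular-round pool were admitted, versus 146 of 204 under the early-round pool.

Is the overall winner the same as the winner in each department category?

Business: the regular-round pool 78/109 = 71.6%, the early-round pool 154/253 = 60.9% → the regular-round pool
Education: the regular-round pool 65/217 = 30.0%, the early-round pool 32/174 = 18.4% → the regular-round pool
Arts: the regular-round pool 131/239 = 54.8%, the early-round pool 78/184 = 42.4% → the regular-round pool
Law: the regular-round pool 121/151 = 80.1%, the early-round pool 146/204 = 71.6% → the regular-round pool
Overall: the regular-round pool 395/716 = 55.2%, the early-round pool 410/815 = 50.3% → the regular-round pool
The regular-round pool wins overall and in every department group — no reversal.

Yes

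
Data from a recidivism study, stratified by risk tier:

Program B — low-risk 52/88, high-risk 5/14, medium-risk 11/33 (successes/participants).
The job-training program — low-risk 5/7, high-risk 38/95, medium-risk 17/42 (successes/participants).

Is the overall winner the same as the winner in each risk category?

No

Low-risk: Program B 52/88 = 59.1%, the job-training program 5/7 = 71.4% → the job-training program
High-risk: Program B 5/14 = 35.7%, the job-training program 38/95 = 40.0% → the job-training program
Medium-risk: Program B 11/33 = 33.3%, the job-training program 17/42 = 40.5% → the job-training program
Overall: Program B 68/135 = 50.4%, the job-training program 60/144 = 41.7% → Program B
The job-training program wins each risk group but Program B wins overall — the comparison reverses. The job-training program's participants skew toward high-risk, which has a lower base rate.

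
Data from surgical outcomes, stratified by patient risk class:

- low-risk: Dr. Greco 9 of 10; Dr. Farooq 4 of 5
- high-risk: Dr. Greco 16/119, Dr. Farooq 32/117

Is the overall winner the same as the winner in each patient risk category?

No

Low-risk: Dr. Greco 9/10 = 90.0%, Dr. Farooq 4/5 = 80.0% → Dr. Greco
High-risk: Dr. Greco 16/119 = 13.4%, Dr. Farooq 32/117 = 27.4% → Dr. Farooq
Overall: Dr. Greco 25/129 = 19.4%, Dr. Farooq 36/122 = 29.5% → Dr. Farooq
Neither sweeps: Dr. Greco wins 1 of 2 groups, Dr. Farooq wins 1. Dr. Farooq wins overall but not every group — no Simpson reversal.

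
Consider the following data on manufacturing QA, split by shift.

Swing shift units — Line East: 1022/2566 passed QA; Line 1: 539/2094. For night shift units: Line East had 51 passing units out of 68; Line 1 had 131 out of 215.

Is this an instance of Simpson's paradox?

No

Swing shift: Line East 1022/2566 = 39.8%, Line 1 539/2094 = 25.7% → Line East
Night shift: Line East 51/68 = 75.0%, Line 1 131/215 = 60.9% → Line East
Overall: Line East 1073/2634 = 40.7%, Line 1 670/2309 = 29.0% → Line East
Line East wins overall and in every shift group — no reversal.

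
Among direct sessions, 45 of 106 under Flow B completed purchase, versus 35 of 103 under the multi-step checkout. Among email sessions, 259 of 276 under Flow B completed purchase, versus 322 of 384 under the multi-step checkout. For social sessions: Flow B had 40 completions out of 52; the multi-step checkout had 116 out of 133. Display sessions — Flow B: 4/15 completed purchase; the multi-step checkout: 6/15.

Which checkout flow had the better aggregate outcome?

Flow B

Direct: Flow B 45/106 = 42.5%, the multi-step checkout 35/103 = 34.0% → Flow B
Email: Flow B 259/276 = 93.8%, the multi-step checkout 322/384 = 83.9% → Flow B
Social: Flow B 40/52 = 76.9%, the multi-step checkout 116/133 = 87.2% → the multi-step checkout
Display: Flow B 4/15 = 26.7%, the multi-step checkout 6/15 = 40.0% → the multi-step checkout
Overall: Flow B 348/449 = 77.5%, the multi-step checkout 479/635 = 75.4% → Flow B
(Neither sweeps every traffic group, but Flow B has the higher pooled rate.)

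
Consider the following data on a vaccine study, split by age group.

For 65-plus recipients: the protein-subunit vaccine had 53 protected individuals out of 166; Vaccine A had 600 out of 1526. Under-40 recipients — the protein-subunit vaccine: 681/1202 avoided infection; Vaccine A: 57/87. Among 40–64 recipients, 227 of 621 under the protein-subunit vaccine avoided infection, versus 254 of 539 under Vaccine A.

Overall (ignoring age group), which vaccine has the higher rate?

the protein-subunit vaccine

65-plus: the protein-subunit vaccine 53/166 = 31.9%, Vaccine A 600/1526 = 39.3% → Vaccine A
Under-40: the protein-subunit vaccine 681/1202 = 56.7%, Vaccine A 57/87 = 65.5% → Vaccine A
40–64: the protein-subunit vaccine 227/621 = 36.6%, Vaccine A 254/539 = 47.1% → Vaccine A
Overall: the protein-subunit vaccine 961/1989 = 48.3%, Vaccine A 911/2152 = 42.3% → the protein-subunit vaccine
(Vaccine A wins every age group but the protein-subunit vaccine wins overall — Vaccine A's recipients skew toward the low-rate 65-plus group.)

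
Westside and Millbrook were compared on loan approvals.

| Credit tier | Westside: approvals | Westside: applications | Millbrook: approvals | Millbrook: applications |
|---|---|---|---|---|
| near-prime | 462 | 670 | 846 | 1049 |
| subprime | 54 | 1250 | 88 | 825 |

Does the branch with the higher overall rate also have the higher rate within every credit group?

Yes

Near-prime: Westside 462/670 = 69.0%, Millbrook 846/1049 = 80.6% → Millbrook
Subprime: Westside 54/1250 = 4.3%, Millbrook 88/825 = 10.7% → Millbrook
Overall: Westside 516/1920 = 26.9%, Millbrook 934/1874 = 49.8% → Millbrook
Millbrook wins overall and in every credit group — no reversal.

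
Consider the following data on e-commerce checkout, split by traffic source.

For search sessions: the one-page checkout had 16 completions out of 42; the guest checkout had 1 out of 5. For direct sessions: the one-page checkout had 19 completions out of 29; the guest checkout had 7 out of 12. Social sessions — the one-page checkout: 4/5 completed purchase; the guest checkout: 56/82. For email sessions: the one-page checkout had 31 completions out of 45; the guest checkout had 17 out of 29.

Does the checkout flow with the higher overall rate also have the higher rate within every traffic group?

Search: the one-page checkout 16/42 = 38.1%, the guest checkout 1/5 = 20.0% → the one-page checkout
Direct: the one-page checkout 19/29 = 65.5%, the guest checkout 7/12 = 58.3% → the one-page checkout
Social: the one-page checkout 4/5 = 80.0%, the guest checkout 56/82 = 68.3% → the one-page checkout
Email: the one-page checkout 31/45 = 68.9%, the guest checkout 17/29 = 58.6% → the one-page checkout
Overall: the one-page checkout 70/121 = 57.9%, the guest checkout 81/128 = 63.3% → the guest checkout
The one-page checkout wins each traffic group but the guest checkout wins overall — the comparison reverses. The one-page checkout's sessions skew toward search, which has a lower base rate.

No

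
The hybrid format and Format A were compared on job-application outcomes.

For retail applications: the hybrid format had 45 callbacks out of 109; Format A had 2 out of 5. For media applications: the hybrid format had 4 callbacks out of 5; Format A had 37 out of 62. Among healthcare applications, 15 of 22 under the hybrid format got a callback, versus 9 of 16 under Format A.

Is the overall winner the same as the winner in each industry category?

No

Retail: the hybrid format 45/109 = 41.3%, Format A 2/5 = 40.0% → the hybrid format
Media: the hybrid format 4/5 = 80.0%, Format A 37/62 = 59.7% → the hybrid format
Healthcare: the hybrid format 15/22 = 68.2%, Format A 9/16 = 56.2% → the hybrid format
Overall: the hybrid format 64/136 = 47.1%, Format A 48/83 = 57.8% → Format A
The hybrid format wins each industry group but Format A wins overall — the comparison reverses. The hybrid format's applications skew toward retail, which has a lower base rate.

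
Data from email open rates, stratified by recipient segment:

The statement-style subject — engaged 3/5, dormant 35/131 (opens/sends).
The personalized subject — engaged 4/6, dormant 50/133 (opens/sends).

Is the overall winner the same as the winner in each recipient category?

Engaged: the statement-style subject 3/5 = 60.0%, the personalized subject 4/6 = 66.7% → the personalized subject
Dormant: the statement-style subject 35/131 = 26.7%, the personalized subject 50/133 = 37.6% → the personalized subject
Overall: the statement-style subject 38/136 = 27.9%, the personalized subject 54/139 = 38.8% → the personalized subject
The personalized subject wins overall and in every recipient group — no reversal.

Yes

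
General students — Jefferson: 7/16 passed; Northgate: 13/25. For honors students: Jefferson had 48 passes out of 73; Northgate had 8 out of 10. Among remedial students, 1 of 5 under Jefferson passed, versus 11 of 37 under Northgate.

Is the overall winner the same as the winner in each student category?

General: Jefferson 7/16 = 43.8%, Northgate 13/25 = 52.0% → Northgate
Honors: Jefferson 48/73 = 65.8%, Northgate 8/10 = 80.0% → Northgate
Remedial: Jefferson 1/5 = 20.0%, Northgate 11/37 = 29.7% → Northgate
Overall: Jefferson 56/94 = 59.6%, Northgate 32/72 = 44.4% → Jefferson
Northgate wins each student group but Jefferson wins overall — the comparison reverses. Northgate's students skew toward remedial, which has a lower base rate.

No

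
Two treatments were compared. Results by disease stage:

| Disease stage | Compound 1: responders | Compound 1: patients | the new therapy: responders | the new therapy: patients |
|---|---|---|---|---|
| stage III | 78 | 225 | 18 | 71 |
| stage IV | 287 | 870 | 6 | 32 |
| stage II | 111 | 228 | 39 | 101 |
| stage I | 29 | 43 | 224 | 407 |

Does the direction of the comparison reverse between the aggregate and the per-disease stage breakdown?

Stage III: Compound 1 78/225 = 34.7%, the new therapy 18/71 = 25.4% → Compound 1
Stage IV: Compound 1 287/870 = 33.0%, the new therapy 6/32 = 18.8% → Compound 1
Stage II: Compound 1 111/228 = 48.7%, the new therapy 39/101 = 38.6% → Compound 1
Stage I: Compound 1 29/43 = 67.4%, the new therapy 224/407 = 55.0% → Compound 1
Overall: Compound 1 505/1366 = 37.0%, the new therapy 287/611 = 47.0% → the new therapy
Compound 1 wins each disease group but the new therapy wins overall — the comparison reverses. Compound 1's patients skew toward stage IV, which has a lower base rate.

Yes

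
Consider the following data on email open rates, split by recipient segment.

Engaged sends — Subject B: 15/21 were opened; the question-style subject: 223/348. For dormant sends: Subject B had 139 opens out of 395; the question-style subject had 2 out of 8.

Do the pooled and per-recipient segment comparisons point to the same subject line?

No

Engaged: Subject B 15/21 = 71.4%, the question-style subject 223/348 = 64.1% → Subject B
Dormant: Subject B 139/395 = 35.2%, the question-style subject 2/8 = 25.0% → Subject B
Overall: Subject B 154/416 = 37.0%, the question-style subject 225/356 = 63.2% → the question-style subject
Subject B wins each recipient group but the question-style subject wins overall — the comparison reverses. Subject B's sends skew toward dormant, which has a lower base rate.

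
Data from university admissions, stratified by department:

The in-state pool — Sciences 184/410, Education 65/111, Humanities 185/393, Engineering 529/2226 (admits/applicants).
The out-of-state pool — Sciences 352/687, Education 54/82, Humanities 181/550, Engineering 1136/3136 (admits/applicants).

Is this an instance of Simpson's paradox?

No

Sciences: the in-state pool 184/410 = 44.9%, the out-of-state pool 352/687 = 51.2% → the out-of-state pool
Education: the in-state pool 65/111 = 58.6%, the out-of-state pool 54/82 = 65.9% → the out-of-state pool
Humanities: the in-state pool 185/393 = 47.1%, the out-of-state pool 181/550 = 32.9% → the in-state pool
Engineering: the in-state pool 529/2226 = 23.8%, the out-of-state pool 1136/3136 = 36.2% → the out-of-state pool
Overall: the in-state pool 963/3140 = 30.7%, the out-of-state pool 1723/4455 = 38.7% → the out-of-state pool
Neither sweeps: the in-state pool wins 1 of 4 groups, the out-of-state pool wins 3. The out-of-state pool wins overall but not every group — no Simpson reversal.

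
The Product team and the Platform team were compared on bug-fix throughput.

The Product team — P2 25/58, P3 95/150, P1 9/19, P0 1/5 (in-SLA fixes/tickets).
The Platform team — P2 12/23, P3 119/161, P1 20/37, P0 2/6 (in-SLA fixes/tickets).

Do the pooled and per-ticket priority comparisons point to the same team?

Yes

P2: the Product team 25/58 = 43.1%, the Platform team 12/23 = 52.2% → the Platform team
P3: the Product team 95/150 = 63.3%, the Platform team 119/161 = 73.9% → the Platform team
P1: the Product team 9/19 = 47.4%, the Platform team 20/37 = 54.1% → the Platform team
P0: the Product team 1/5 = 20.0%, the Platform team 2/6 = 33.3% → the Platform team
Overall: the Product team 130/232 = 56.0%, the Platform team 153/227 = 67.4% → the Platform team
The Platform team wins overall and in every ticket group — no reversal.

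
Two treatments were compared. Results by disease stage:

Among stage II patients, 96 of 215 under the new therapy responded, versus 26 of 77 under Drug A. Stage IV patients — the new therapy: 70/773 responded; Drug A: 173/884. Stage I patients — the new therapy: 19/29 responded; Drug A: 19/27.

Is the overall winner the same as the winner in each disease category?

No

Stage II: the new therapy 96/215 = 44.7%, Drug A 26/77 = 33.8% → the new therapy
Stage IV: the new therapy 70/773 = 9.1%, Drug A 173/884 = 19.6% → Drug A
Stage I: the new therapy 19/29 = 65.5%, Drug A 19/27 = 70.4% → Drug A
Overall: the new therapy 185/1017 = 18.2%, Drug A 218/988 = 22.1% → Drug A
Neither sweeps: the new therapy wins 1 of 3 groups, Drug A wins 2. Drug A wins overall but not every group — no Simpson reversal.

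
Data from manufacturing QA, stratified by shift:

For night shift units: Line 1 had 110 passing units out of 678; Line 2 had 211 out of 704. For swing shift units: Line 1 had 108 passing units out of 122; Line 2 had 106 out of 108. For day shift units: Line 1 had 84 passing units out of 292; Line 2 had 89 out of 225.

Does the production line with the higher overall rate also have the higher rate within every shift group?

Yes

Night shift: Line 1 110/678 = 16.2%, Line 2 211/704 = 30.0% → Line 2
Swing shift: Line 1 108/122 = 88.5%, Line 2 106/108 = 98.1% → Line 2
Day shift: Line 1 84/292 = 28.8%, Line 2 89/225 = 39.6% → Line 2
Overall: Line 1 302/1092 = 27.7%, Line 2 406/1037 = 39.2% → Line 2
Line 2 wins overall and in every shift group — no reversal.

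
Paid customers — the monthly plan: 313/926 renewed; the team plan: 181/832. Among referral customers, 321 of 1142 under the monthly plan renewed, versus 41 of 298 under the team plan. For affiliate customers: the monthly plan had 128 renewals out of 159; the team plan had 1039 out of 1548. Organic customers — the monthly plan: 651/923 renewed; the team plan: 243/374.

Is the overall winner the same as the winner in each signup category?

No

Paid: the monthly plan 313/926 = 33.8%, the team plan 181/832 = 21.8% → the monthly plan
Referral: the monthly plan 321/1142 = 28.1%, the team plan 41/298 = 13.8% → the monthly plan
Affiliate: the monthly plan 128/159 = 80.5%, the team plan 1039/1548 = 67.1% → the monthly plan
Organic: the monthly plan 651/923 = 70.5%, the team plan 243/374 = 65.0% → the monthly plan
Overall: the monthly plan 1413/3150 = 44.9%, the team plan 1504/3052 = 49.3% → the team plan
The monthly plan wins each signup group but the team plan wins overall — the comparison reverses. The monthly plan's customers skew toward referral, which has a lower base rate.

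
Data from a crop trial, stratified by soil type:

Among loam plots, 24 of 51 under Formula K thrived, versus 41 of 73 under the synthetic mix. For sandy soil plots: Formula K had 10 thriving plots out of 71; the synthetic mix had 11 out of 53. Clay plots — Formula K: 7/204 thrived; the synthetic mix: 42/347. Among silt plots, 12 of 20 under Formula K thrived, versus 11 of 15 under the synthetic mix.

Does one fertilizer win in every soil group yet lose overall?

No

Loam: Formula K 24/51 = 47.1%, the synthetic mix 41/73 = 56.2% → the synthetic mix
Sandy soil: Formula K 10/71 = 14.1%, the synthetic mix 11/53 = 20.8% → the synthetic mix
Clay: Formula K 7/204 = 3.4%, the synthetic mix 42/347 = 12.1% → the synthetic mix
Silt: Formula K 12/20 = 60.0%, the synthetic mix 11/15 = 73.3% → the synthetic mix
Overall: Formula K 53/346 = 15.3%, the synthetic mix 105/488 = 21.5% → the synthetic mix
The synthetic mix wins overall and in every soil group — no reversal.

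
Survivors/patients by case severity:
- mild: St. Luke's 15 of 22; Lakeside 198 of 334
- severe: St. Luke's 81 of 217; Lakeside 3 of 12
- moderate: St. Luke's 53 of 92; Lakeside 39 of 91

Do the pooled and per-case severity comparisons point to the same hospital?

Mild: St. Luke's 15/22 = 68.2%, Lakeside 198/334 = 59.3% → St. Luke's
Severe: St. Luke's 81/217 = 37.3%, Lakeside 3/12 = 25.0% → St. Luke's
Moderate: St. Luke's 53/92 = 57.6%, Lakeside 39/91 = 42.9% → St. Luke's
Overall: St. Luke's 149/331 = 45.0%, Lakeside 240/437 = 54.9% → Lakeside
St. Luke's wins each case group but Lakeside wins overall — the comparison reverses. St. Luke's's patients skew toward severe, which has a lower base rate.

No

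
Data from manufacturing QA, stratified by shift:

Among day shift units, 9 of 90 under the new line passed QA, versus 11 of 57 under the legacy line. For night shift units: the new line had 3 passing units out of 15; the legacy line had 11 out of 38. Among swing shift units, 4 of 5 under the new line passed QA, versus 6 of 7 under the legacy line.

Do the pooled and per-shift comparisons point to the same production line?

Day shift: the new line 9/90 = 10.0%, the legacy line 11/57 = 19.3% → the legacy line
Night shift: the new line 3/15 = 20.0%, the legacy line 11/38 = 28.9% → the legacy line
Swing shift: the new line 4/5 = 80.0%, the legacy line 6/7 = 85.7% → the legacy line
Overall: the new line 16/110 = 14.5%, the legacy line 28/102 = 27.5% → the legacy line
The legacy line wins overall and in every shift group — no reversal.

Yes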